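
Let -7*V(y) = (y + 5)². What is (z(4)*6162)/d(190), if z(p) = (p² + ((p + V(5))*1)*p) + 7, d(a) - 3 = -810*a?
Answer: 260858/359093 ≈ 0.72644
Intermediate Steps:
V(y) = -(5 + y)²/7 (V(y) = -(y + 5)²/7 = -(5 + y)²/7)
d(a) = 3 - 810*a
z(p) = 7 + p² + p*(-100/7 + p) (z(p) = (p² + ((p - (5 + 5)²/7)*1)*p) + 7 = (p² + ((p - ⅐*10²)*1)*p) + 7 = (p² + ((p - ⅐*100)*1)*p) + 7 = (p² + ((p - 100/7)*1)*p) + 7 = (p² + ((-100/7 + p)*1)*p) + 7 = (p² + (-100/7 + p)*p) + 7 = (p² + p*(-100/7 + p)) + 7 = 7 + p² + p*(-100/7 + p))
(z(4)*6162)/d(190) = ((7 + 2*4² - 100/7*4)*6162)/(3 - 810*190) = ((7 + 2*16 - 400/7)*6162)/(3 - 153900) = ((7 + 32 - 400/7)*6162)/(-153897) = -127/7*6162*(-1/153897) = -782574/7*(-1/153897) = 260858/359093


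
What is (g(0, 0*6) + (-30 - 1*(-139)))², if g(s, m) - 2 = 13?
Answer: 15376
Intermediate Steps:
g(s, m) = 15 (g(s, m) = 2 + 13 = 15)
(g(0, 0*6) + (-30 - 1*(-139)))² = (15 + (-30 - 1*(-139)))² = (15 + (-30 + 139))² = (15 + 109)² = 124² = 15376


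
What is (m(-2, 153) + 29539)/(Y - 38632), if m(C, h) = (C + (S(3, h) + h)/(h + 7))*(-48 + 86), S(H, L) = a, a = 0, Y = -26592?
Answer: -2359947/5217920 ≈ -0.45228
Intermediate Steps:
S(H, L) = 0
m(C, h) = 38*C + 38*h/(7 + h) (m(C, h) = (C + (0 + h)/(h + 7))*(-48 + 86) = (C + h/(7 + h))*38 = 38*C + 38*h/(7 + h))
(m(-2, 153) + 29539)/(Y - 38632) = (38*(153 + 7*(-2) - 2*153)/(7 + 153) + 29539)/(-26592 - 38632) = (38*(153 - 14 - 306)/160 + 29539)/(-65224) = (38*(1/160)*(-167) + 29539)*(-1/65224) = (-3173/80 + 29539)*(-1/65224) = (2359947/80)*(-1/65224) = -2359947/5217920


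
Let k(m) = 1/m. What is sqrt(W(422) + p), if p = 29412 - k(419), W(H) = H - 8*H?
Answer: sqrt(4644992519)/419 ≈ 162.66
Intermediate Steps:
W(H) = -7*H
p = 12323627/419 (p = 29412 - 1/419 = 12323627/419 ≈ 29412.)
sqrt(W(422) + p) = sqrt(-7*422 + 12323627/419) = sqrt(-2954 + 12323627/419) = sqrt(11085901/419) = sqrt(4644992519)/419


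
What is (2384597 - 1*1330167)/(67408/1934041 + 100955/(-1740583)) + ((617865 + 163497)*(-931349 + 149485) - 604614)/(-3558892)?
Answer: -6292501373219665188147259/138657795990758786 ≈ -4.5382e+7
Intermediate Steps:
(2384597 - 1*1330167)/(67408/1934041 + 100955/(-1740583)) + ((617865 + 163497)*(-931349 + 149485) - 604614)/(-3558892) = (2384597 - 1330167)/(67408*(1/1934041) + 100955*(-1/1740583)) + (781362*(-781864) - 604614)*(-1/3558892) = 1054430/(67408/1934041 - 100955/1740583) + (-610918818768 - 604614)*(-1/3558892) = 1054430/(-77921890291/3366358885903) - 610919423382*(-1/3558892) = 1054430*(-3366358885903/77921890291) + 305459711691/1779446 = -3549589800062700290/77921890291 + 305459711691/1779446 = -6292501373219665188147259/138657795990758786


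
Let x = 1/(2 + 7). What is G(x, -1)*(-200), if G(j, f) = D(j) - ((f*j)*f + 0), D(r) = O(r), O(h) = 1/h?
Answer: -16000/9 ≈ -1777.8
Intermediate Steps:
D(r) = 1/r
x = 1/9 ≈ 0.11111
G(j, f) = 1/j - j*f**2 (G(j, f) = 1/j - ((f*j)*f + 0) = 1/j - (j*f**2 + 0) = 1/j - j*f**2)
G(x, -1)*(-200) = (1/(1/9) - 1*1/9*(-1)**2)*(-200) = (9 - 1*1/9*1)*(-200) = (9 - 1/9)*(-200) = (80/9)*(-200) = -16000/9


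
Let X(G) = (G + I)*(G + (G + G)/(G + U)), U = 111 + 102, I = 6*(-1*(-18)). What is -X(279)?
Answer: -8889777/82 ≈ -1.0841e+5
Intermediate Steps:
I = 108 (I = 6*18 = 108)
U = 213
X(G) = (108 + G)*(G + 2*G/(213 + G)) (X(G) = (G + 108)*(G + (G + G)/(G + 213)) = (108 + G)*(G + (2*G)/(213 + G)) = (108 + G)*(G + 2*G/(213 + G)))
-X(279) = -279*(23220 + 279**2 + 323*279)/(213 + 279) = -279*(23220 + 77841 + 90117)/492 = -279*191178/492 = -1*8889777/82 = -8889777/82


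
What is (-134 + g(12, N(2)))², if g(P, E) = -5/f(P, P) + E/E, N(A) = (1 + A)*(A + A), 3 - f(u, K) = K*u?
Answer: 351487504/19881 ≈ 17680.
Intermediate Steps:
f(u, K) = 3 - K*u
N(A) = 2*A*(1 + A) (N(A) = (1 + A)*(2*A) = 2*A*(1 + A))
g(P, E) = 1 - 5/(3 - P²) (g(P, E) = -5/(3 - P*P) + E/E = -5/(3 - P²) + 1 = 1 - 5/(3 - P²))
(-134 + g(12, N(2)))² = (-134 + (2 + 12²)/(-3 + 12²))² = (-134 + (2 + 144)/(-3 + 144))² = (-134 + 146/141)² = (-18748/141)² = 351487504/19881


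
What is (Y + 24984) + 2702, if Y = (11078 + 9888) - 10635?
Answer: 38017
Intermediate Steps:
Y = 10331 (Y = 20966 - 10635 = 10331)
(Y + 24984) + 2702 = (10331 + 24984) + 2702 = 35315 + 2702 = 38017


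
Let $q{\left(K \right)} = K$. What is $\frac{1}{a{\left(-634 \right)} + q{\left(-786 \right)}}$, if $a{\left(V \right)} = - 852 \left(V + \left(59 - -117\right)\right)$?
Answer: $\frac{1}{389430} \approx 2.5679 \cdot 10^{-6}$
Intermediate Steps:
$a{\left(V \right)} = -149952 - 852 V$ ($a{\left(V \right)} = - 852 \left(V + \left(59 + 117\right)\right) = - 852 \left(V + 176\right) = - 852 \left(176 + V\right) = -149952 - 852 V$)
$\frac{1}{a{\left(-634 \right)} + q{\left(-786 \right)}} = \frac{1}{\left(-149952 - -540168\right) - 786} = \frac{1}{\left(-149952 + 540168\right) - 786} = \frac{1}{390216 - 786} = \frac{1}{389430}$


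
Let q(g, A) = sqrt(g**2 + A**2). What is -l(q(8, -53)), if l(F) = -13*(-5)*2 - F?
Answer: -130 + 13*sqrt(17) ≈ -76.400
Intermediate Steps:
q(g, A) = sqrt(A**2 + g**2)
l(F) = 130 - F (l(F) = 65*2 - F = 130 - F)
-l(q(8, -53)) = -(130 - sqrt((-53)**2 + 8**2)) = -(130 - sqrt(2809 + 64)) = -(130 - sqrt(2873)) = -(130 - 13*sqrt(17)) = -130 + 13*sqrt(17)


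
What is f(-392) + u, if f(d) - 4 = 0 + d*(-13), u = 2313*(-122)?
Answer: -277086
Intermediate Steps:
u = -282186
f(d) = 4 - 13*d (f(d) = 4 + (0 + d*(-13)) = 4 + (0 - 13*d) = 4 - 13*d)
f(-392) + u = (4 - 13*(-392)) - 282186 = (4 + 5096) - 282186 = 5100 - 282186 = -277086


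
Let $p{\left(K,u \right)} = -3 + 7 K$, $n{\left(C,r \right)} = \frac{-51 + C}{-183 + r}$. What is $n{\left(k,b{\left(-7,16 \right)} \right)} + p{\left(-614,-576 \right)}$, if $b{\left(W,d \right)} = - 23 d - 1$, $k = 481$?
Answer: $- \frac{1187291}{276} \approx -4301.8$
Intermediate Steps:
$b{\left(W,d \right)} = -1 - 23 d$
$n{\left(C,r \right)} = \frac{-51 + C}{-183 + r}$
$n{\left(k,b{\left(-7,16 \right)} \right)} + p{\left(-614,-576 \right)} = \frac{-51 + 481}{-183 - 369} + \left(-3 + 7 \left(-614\right)\right) = \frac{1}{-183 - 369} \cdot 430 - 4301 = \frac{1}{-552} \cdot 430 - 4301 = \left(- \frac{1}{552}\right) 430 - 4301 = - \frac{215}{276} - 4301 = - \frac{1187291}{276}$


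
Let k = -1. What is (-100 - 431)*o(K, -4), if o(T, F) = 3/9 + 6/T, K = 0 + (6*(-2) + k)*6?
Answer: -1770/13 ≈ -136.15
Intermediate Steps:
K = -78 (K = 0 + (6*(-2) - 1)*6 = 0 + (-12 - 1)*6 = 0 - 13*6 = 0 - 78 = -78)
o(T, F) = 1/3 + 6/T (o(T, F) = 3*(1/9) + 6/T = 1/3 + 6/T)
(-100 - 431)*o(K, -4) = (-100 - 431)*((1/3)*(18 - 78)/(-78)) = -177*(-1)*(-60)/78 = -531*10/39 = -1770/13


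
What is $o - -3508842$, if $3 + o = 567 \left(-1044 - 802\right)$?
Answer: $2462157$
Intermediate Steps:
$o = -1046685$ ($o = -3 + 567 \left(-1044 - 802\right) = -3 + 567 \left(-1846\right) = -3 - 1046682 = -1046685$)
$o - -3508842 = -1046685 - -3508842 = -1046685 + 3508842 = 2462157$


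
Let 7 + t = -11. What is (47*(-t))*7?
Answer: 5922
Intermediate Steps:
t = -18 (t = -7 - 11 = -18)
(47*(-t))*7 = (47*(-1*(-18)))*7 = (47*18)*7 = 846*7 = 5922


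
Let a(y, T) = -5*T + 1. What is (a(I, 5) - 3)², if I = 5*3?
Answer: 729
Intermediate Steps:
I = 15
a(y, T) = 1 - 5*T
(a(I, 5) - 3)² = ((1 - 5*5) - 3)² = ((1 - 25) - 3)² = (-24 - 3)² = (-27)² = 729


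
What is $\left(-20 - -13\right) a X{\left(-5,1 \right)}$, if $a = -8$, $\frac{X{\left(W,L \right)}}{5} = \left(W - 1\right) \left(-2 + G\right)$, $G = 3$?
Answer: $-1680$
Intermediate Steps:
$X{\left(W,L \right)} = -5 + 5 W$ ($X{\left(W,L \right)} = 5 \left(W - 1\right) \left(-2 + 3\right) = 5 \left(-1 + W\right) 1 = 5 \left(-1 + W\right) = -5 + 5 W$)
$\left(-20 - -13\right) a X{\left(-5,1 \right)} = \left(-20 - -13\right) \left(-8\right) \left(-5 + 5 \left(-5\right)\right) = \left(-20 + 13\right) \left(-8\right) \left(-5 - 25\right) = \left(-7\right) \left(-8\right) \left(-30\right) = 56 \left(-30\right) = -1680$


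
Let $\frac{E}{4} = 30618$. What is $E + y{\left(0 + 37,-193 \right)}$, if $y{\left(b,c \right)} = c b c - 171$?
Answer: $1500514$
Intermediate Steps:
$y{\left(b,c \right)} = -171 + b c^{2}$ ($y{\left(b,c \right)} = b c c - 171 = b c^{2} - 171 = -171 + b c^{2}$)
$E = 122472$ ($E = 4 \cdot 30618 = 122472$)
$E + y{\left(0 + 37,-193 \right)} = 122472 - \left(171 - \left(0 + 37\right) \left(-193\right)^{2}\right) = 122472 + \left(-171 + 37 \cdot 37249\right) = 122472 + \left(-171 + 1378213\right) = 122472 + 1378042 = 1500514$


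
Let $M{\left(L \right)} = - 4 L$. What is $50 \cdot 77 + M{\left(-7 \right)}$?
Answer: $3878$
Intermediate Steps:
$50 \cdot 77 + M{\left(-7 \right)} = 50 \cdot 77 - -28 = 3850 + 28 = 3878$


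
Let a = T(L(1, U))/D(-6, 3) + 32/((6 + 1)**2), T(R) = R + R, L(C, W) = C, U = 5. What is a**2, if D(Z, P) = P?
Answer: 37636/21609 ≈ 1.7417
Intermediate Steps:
T(R) = 2*R
a = 194/147 (a = (2*1)/3 + 32/((6 + 1)**2) = 2*(1/3) + 32/(7**2) = 2/3 + 32/49 = 194/147 ≈ 1.3197)
a**2 = (194/147)**2 = 37636/21609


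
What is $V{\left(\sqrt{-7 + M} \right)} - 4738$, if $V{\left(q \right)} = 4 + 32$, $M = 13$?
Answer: $-4702$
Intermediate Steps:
$V{\left(q \right)} = 36$
$V{\left(\sqrt{-7 + M} \right)} - 4738 = 36 - 4738 = -4702$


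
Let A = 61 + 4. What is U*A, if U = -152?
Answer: -9880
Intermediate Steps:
A = 65
U*A = -152*65 = -9880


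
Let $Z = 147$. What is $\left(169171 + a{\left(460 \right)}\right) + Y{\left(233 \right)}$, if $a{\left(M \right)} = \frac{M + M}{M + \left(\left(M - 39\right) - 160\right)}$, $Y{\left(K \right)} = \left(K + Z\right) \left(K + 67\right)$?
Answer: $\frac{204167211}{721} \approx 2.8317 \cdot 10^{5}$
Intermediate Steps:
$Y{\left(K \right)} = \left(67 + K\right) \left(147 + K\right)$ ($Y{\left(K \right)} = \left(K + 147\right) \left(K + 67\right) = \left(147 + K\right) \left(67 + K\right) = \left(67 + K\right) \left(147 + K\right)$)
$a{\left(M \right)} = \frac{2 M}{-199 + 2 M}$ ($a{\left(M \right)} = \frac{2 M}{M + \left(\left(-39 + M\right) - 160\right)} = \frac{2 M}{M + \left(-199 + M\right)} = \frac{2 M}{-199 + 2 M}$)
$\left(169171 + a{\left(460 \right)}\right) + Y{\left(233 \right)} = \left(169171 + 2 \cdot 460 \frac{1}{-199 + 2 \cdot 460}\right) + \left(9849 + 233^{2} + 214 \cdot 233\right) = \left(169171 + 2 \cdot 460 \frac{1}{-199 + 920}\right) + \left(9849 + 54289 + 49862\right) = \left(169171 + 2 \cdot 460 \cdot \frac{1}{721}\right) + 114000 = \left(169171 + \frac{920}{721}\right) + 114000 = \frac{121973211}{721} + 114000 = \frac{204167211}{721}$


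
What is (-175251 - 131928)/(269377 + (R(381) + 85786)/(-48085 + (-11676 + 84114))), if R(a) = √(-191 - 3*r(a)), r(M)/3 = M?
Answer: -49075264715344773129/43036537185156437309 + 14961460374*I*√905/43036537185156437309 ≈ -1.1403 + 1.0458e-8*I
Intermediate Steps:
r(M) = 3*M
R(a) = √(-191 - 9*a)
(-175251 - 131928)/(269377 + (R(381) + 85786)/(-48085 + (-11676 + 84114))) = (-175251 - 131928)/(269377 + (√(-191 - 9*381) + 85786)/(-48085 + (-11676 + 84114))) = -307179/(269377 + (√(-191 - 3429) + 85786)/(-48085 + 72438)) = -307179/(269377 + (√(-3620) + 85786)/24353) = -307179/(269377 + (2*I*√905 + 85786)*(1/24353)) = -307179/(269377 + (85786 + 2*I*√905)*(1/24353)) = -307179/(269377 + (85786/24353 + 2*I*√905/24353)) = -307179/(6560223867/24353 + 2*I*√905/24353)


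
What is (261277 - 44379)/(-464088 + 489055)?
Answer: 216898/24967 ≈ 8.6874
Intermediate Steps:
(261277 - 44379)/(-464088 + 489055) = 216898/24967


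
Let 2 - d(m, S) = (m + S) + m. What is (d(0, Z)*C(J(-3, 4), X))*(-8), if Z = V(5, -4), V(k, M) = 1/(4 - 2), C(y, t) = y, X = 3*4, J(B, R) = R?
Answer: -48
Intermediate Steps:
X = 12
V(k, M) = 1/2
Z = 1/2 ≈ 0.50000
d(m, S) = 2 - S - 2*m (d(m, S) = 2 - ((m + S) + m) = 2 - ((S + m) + m) = 2 - (S + 2*m) = 2 + (-S - 2*m) = 2 - S - 2*m)
(d(0, Z)*C(J(-3, 4), X))*(-8) = ((2 - 1*1/2 - 2*0)*4)*(-8) = ((2 - 1/2 + 0)*4)*(-8) = ((3/2)*4)*(-8) = 6*(-8) = -48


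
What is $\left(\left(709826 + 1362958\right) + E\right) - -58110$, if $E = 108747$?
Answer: $2239641$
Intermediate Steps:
$\left(\left(709826 + 1362958\right) + E\right) - -58110 = \left(\left(709826 + 1362958\right) + 108747\right) - -58110 = \left(2072784 + 108747\right) + 58110 = 2181531 + 58110 = 2239641$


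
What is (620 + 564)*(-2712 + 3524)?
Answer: 961408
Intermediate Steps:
(620 + 564)*(-2712 + 3524) = 1184*812 = 961408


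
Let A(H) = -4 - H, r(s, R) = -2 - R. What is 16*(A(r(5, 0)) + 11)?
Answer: 144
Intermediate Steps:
16*(A(r(5, 0)) + 11) = 16*((-4 - (-2 - 1*0)) + 11) = 16*((-4 - (-2 + 0)) + 11) = 16*((-4 - 1*(-2)) + 11) = 16*((-4 + 2) + 11) = 16*(-2 + 11) = 16*9 = 144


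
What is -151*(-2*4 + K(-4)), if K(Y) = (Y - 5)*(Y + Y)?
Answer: -9664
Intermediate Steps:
K(Y) = 2*Y*(-5 + Y) (K(Y) = (-5 + Y)*(2*Y) = 2*Y*(-5 + Y))
-151*(-2*4 + K(-4)) = -151*(-2*4 + 2*(-4)*(-5 - 4)) = -151*(-8 + 2*(-4)*(-9)) = -151*(-8 + 72) = -151*64 = -9664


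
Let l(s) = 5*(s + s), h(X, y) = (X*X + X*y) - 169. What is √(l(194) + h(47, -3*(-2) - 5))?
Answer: √4027 ≈ 63.459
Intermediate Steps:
h(X, y) = -169 + X² + X*y (h(X, y) = (X² + X*y) - 169 = -169 + X² + X*y)
l(s) = 10*s (l(s) = 5*(2*s) = 10*s)
√(l(194) + h(47, -3*(-2) - 5)) = √(10*194 + (-169 + 47² + 47*(-3*(-2) - 5))) = √(1940 + (-169 + 2209 + 47*(6 - 5))) = √(1940 + (-169 + 2209 + 47*1)) = √(1940 + (-169 + 2209 + 47)) = √(1940 + 2087) = √4027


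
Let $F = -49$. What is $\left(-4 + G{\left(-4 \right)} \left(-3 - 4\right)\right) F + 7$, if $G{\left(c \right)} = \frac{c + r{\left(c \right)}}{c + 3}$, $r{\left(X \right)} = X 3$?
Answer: $5691$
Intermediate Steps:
$r{\left(X \right)} = 3 X$
$G{\left(c \right)} = \frac{4 c}{3 + c}$ ($G{\left(c \right)} = \frac{c + 3 c}{c + 3} = \frac{4 c}{3 + c}$)
$\left(-4 + G{\left(-4 \right)} \left(-3 - 4\right)\right) F + 7 = \left(-4 + 4 \left(-4\right) \frac{1}{3 - 4} \left(-3 - 4\right)\right) \left(-49\right) + 7 = \left(-4 + 4 \left(-4\right) \frac{1}{-1} \left(-3 - 4\right)\right) \left(-49\right) + 7 = \left(-4 + 4 \left(-4\right) \left(-1\right) \left(-7\right)\right) \left(-49\right) + 7 = \left(-4 + 16 \left(-7\right)\right) \left(-49\right) + 7 = \left(-4 - 112\right) \left(-49\right) + 7 = \left(-116\right) \left(-49\right) + 7 = 5684 + 7 = 5691$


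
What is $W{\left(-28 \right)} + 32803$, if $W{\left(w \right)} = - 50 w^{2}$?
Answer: $-6397$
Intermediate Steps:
$W{\left(-28 \right)} + 32803 = - 50 \left(-28\right)^{2} + 32803 = \left(-50\right) 784 + 32803 = -39200 + 32803 = -6397$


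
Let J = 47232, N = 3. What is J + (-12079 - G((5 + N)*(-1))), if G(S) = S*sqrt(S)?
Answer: 35153 + 16*I*sqrt(2) ≈ 35153.0 + 22.627*I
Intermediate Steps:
G(S) = S**(3/2)
J + (-12079 - G((5 + N)*(-1))) = 47232 + (-12079 - ((5 + 3)*(-1))**(3/2)) = 47232 + (-12079 - (8*(-1))**(3/2)) = 47232 + (-12079 - (-8)**(3/2)) = 47232 + (-12079 - (-16)*I*sqrt(2)) = 47232 + (-12079 + 16*I*sqrt(2)) = 35153 + 16*I*sqrt(2)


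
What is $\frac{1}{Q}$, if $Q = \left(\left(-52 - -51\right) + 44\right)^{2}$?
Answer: $\frac{1}{1849} \approx 0.00054083$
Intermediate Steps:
$Q = 1849$ ($Q = \left(\left(-52 + 51\right) + 44\right)^{2} = \left(-1 + 44\right)^{2} = 43^{2} = 1849$)
$\frac{1}{Q} = \frac{1}{1849}$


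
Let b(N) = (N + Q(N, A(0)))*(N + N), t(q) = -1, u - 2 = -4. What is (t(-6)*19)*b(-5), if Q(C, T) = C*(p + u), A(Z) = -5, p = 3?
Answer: -1900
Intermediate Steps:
u = -2 (u = 2 - 4 = -2)
Q(C, T) = C (Q(C, T) = C*(3 - 2) = C*1 = C)
b(N) = 4*N² (b(N) = (N + N)*(N + N) = (2*N)*(2*N) = 4*N²)
(t(-6)*19)*b(-5) = (-1*19)*(4*(-5)²) = -76*25 = -19*100 = -1900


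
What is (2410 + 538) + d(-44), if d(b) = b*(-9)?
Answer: 3344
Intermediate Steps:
d(b) = -9*b
(2410 + 538) + d(-44) = (2410 + 538) - 9*(-44) = 2948 + 396 = 3344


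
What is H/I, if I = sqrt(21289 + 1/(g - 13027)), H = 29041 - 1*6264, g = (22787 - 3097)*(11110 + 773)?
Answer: 22777*sqrt(291333573377387314851)/2490421740114 ≈ 156.11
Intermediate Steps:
g = 233976270 (g = 19690*11883 = 233976270)
H = 22777 (H = 29041 - 6264 = 22777)
I = 2*sqrt(291333573377387314851)/233963243 (I = sqrt(21289 + 1/(233976270 - 13027)) = sqrt(21289 + 1/233963243) = sqrt(4980843480228/233963243) = 2*sqrt(291333573377387314851)/233963243 ≈ 145.91)
H/I = 22777/((2*sqrt(291333573377387314851)/233963243)) = 22777*(sqrt(291333573377387314851)/2490421740114) = 22777*sqrt(291333573377387314851)/2490421740114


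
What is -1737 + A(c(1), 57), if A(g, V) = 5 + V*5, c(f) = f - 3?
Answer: -1447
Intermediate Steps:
c(f) = -3 + f
A(g, V) = 5 + 5*V
-1737 + A(c(1), 57) = -1737 + (5 + 5*57) = -1737 + (5 + 285) = -1737 + 290 = -1447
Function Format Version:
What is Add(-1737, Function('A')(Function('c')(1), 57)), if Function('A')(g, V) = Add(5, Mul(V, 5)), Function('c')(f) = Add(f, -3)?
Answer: -1447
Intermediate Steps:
Function('c')(f) = Add(-3, f)
Function('A')(g, V) = Add(5, Mul(5, V))
Add(-1737, Function('A')(Function('c')(1), 57)) = Add(-1737, Add(5, Mul(5, 57))) = Add(-1737, Add(5, 285)) = Add(-1737, 290) = -1447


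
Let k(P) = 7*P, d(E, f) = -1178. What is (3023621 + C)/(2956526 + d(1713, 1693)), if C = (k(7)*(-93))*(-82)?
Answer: 308845/268668 ≈ 1.1495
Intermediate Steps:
C = 373674 (C = ((7*7)*(-93))*(-82) = (49*(-93))*(-82) = -4557*(-82) = 373674)
(3023621 + C)/(2956526 + d(1713, 1693)) = (3023621 + 373674)/(2956526 - 1178) = 3397295/2955348 = 3397295*(1/2955348) = 308845/268668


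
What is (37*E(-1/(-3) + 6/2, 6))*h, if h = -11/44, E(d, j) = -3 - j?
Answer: 333/4 ≈ 83.250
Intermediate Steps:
h = -¼ (h = -11*1/44 = -¼ ≈ -0.25000)
(37*E(-1/(-3) + 6/2, 6))*h = (37*(-3 - 1*6))*(-¼) = (37*(-3 - 6))*(-¼) = (37*(-9))*(-¼) = -333*(-¼) = 333/4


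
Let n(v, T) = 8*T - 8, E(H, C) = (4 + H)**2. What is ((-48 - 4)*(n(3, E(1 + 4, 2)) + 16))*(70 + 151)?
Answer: -7538752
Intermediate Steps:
n(v, T) = -8 + 8*T
((-48 - 4)*(n(3, E(1 + 4, 2)) + 16))*(70 + 151) = ((-48 - 4)*((-8 + 8*(4 + (1 + 4))**2) + 16))*(70 + 151) = -52*((-8 + 8*(4 + 5)**2) + 16)*221 = -52*((-8 + 8*9**2) + 16)*221 = -52*((-8 + 8*81) + 16)*221 = -52*((-8 + 648) + 16)*221 = -52*(640 + 16)*221 = -52*656*221 = -34112*221 = -7538752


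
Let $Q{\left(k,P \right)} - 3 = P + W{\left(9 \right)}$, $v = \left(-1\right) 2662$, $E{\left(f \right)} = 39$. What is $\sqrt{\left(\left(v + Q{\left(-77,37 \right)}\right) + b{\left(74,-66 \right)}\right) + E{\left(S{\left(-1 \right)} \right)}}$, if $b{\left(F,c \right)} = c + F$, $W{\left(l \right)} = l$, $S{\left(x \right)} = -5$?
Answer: $i \sqrt{2566} \approx 50.656 i$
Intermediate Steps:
$v = -2662$
$Q{\left(k,P \right)} = 12 + P$ ($Q{\left(k,P \right)} = 3 + \left(P + 9\right) = 3 + \left(9 + P\right) = 12 + P$)
$b{\left(F,c \right)} = F + c$
$\sqrt{\left(\left(v + Q{\left(-77,37 \right)}\right) + b{\left(74,-66 \right)}\right) + E{\left(S{\left(-1 \right)} \right)}} = \sqrt{\left(\left(-2662 + \left(12 + 37\right)\right) + \left(74 - 66\right)\right) + 39} = \sqrt{\left(\left(-2662 + 49\right) + 8\right) + 39} = \sqrt{\left(-2613 + 8\right) + 39} = \sqrt{-2605 + 39} = \sqrt{-2566} = i \sqrt{2566}$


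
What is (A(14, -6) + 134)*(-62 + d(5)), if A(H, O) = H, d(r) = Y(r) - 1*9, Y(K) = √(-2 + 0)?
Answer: -10508 + 148*I*√2 ≈ -10508.0 + 209.3*I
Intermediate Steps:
Y(K) = I*√2 (Y(K) = √(-2) = I*√2)
d(r) = -9 + I*√2 (d(r) = I*√2 - 1*9 = I*√2 - 9 = -9 + I*√2)
(A(14, -6) + 134)*(-62 + d(5)) = (14 + 134)*(-62 + (-9 + I*√2)) = 148*(-71 + I*√2) = -10508 + 148*I*√2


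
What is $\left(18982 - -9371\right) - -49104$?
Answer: $77457$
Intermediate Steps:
$\left(18982 - -9371\right) - -49104 = \left(18982 + 9371\right) + 49104 = 28353 + 49104 = 77457$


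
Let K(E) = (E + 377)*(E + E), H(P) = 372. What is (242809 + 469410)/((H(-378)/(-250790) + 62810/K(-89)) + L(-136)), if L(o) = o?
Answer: -73843891515360/14227862857 ≈ -5190.1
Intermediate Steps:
K(E) = 2*E*(377 + E) (K(E) = (377 + E)*(2*E) = 2*E*(377 + E))
(242809 + 469410)/((H(-378)/(-250790) + 62810/K(-89)) + L(-136)) = (242809 + 469410)/((372/(-250790) + 62810/((2*(-89)*(377 - 89)))) - 136) = 712219/((372*(-1/250790) + 62810/((2*(-89)*288))) - 136) = 712219/((-6/4045 + 62810/(-51264)) - 136) = 712219/((-6/4045 + 62810*(-1/51264)) - 136) = 712219/((-6/4045 - 31405/25632) - 136) = 712219/(-127187017/103681440 - 136) = 712219/(-14227862857/103681440) = 712219*(-103681440/14227862857) = -73843891515360/14227862857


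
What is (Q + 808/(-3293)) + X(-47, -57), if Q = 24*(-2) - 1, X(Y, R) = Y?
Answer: -316936/3293 ≈ -96.245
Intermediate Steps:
Q = -49 (Q = -48 - 1 = -49)
(Q + 808/(-3293)) + X(-47, -57) = (-49 + 808/(-3293)) - 47 = (-49 + 808*(-1/3293)) - 47 = (-49 - 808/3293) - 47 = -162165/3293 - 47 = -316936/3293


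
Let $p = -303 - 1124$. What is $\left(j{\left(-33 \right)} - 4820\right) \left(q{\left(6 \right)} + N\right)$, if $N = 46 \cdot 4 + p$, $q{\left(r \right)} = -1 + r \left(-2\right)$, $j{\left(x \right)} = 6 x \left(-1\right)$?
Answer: $5805232$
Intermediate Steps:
$j{\left(x \right)} = - 6 x$
$p = -1427$
$q{\left(r \right)} = -1 - 2 r$
$N = -1243$ ($N = 46 \cdot 4 - 1427 = 184 - 1427 = -1243$)
$\left(j{\left(-33 \right)} - 4820\right) \left(q{\left(6 \right)} + N\right) = \left(\left(-6\right) \left(-33\right) - 4820\right) \left(\left(-1 - 12\right) - 1243\right) = \left(198 - 4820\right) \left(\left(-1 - 12\right) - 1243\right) = - 4622 \left(-13 - 1243\right) = \left(-4622\right) \left(-1256\right) = 5805232$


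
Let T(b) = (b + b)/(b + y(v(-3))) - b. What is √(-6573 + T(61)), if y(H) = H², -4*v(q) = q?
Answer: I*√6434549930/985 ≈ 81.437*I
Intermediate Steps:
v(q) = -q/4
T(b) = -b + 2*b/(9/16 + b) (T(b) = (b + b)/(b + (-¼*(-3))²) - b = (2*b)/(b + (¾)²) - b = (2*b)/(b + 9/16) - b = (2*b)/(9/16 + b) - b = 2*b/(9/16 + b) - b = -b + 2*b/(9/16 + b))
√(-6573 + T(61)) = √(-6573 + 61*(23 - 16*61)/(9 + 16*61)) = √(-6573 + 61*(23 - 976)/(9 + 976)) = √(-6573 + 61*(-953)/985) = √(-6573 + 61*(1/985)*(-953)) = √(-6573 - 58133/985) = √(-6532538/985) = I*√6434549930/985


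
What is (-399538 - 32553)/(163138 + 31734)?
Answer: -432091/194872 ≈ -2.2173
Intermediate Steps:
(-399538 - 32553)/(163138 + 31734) = -432091/194872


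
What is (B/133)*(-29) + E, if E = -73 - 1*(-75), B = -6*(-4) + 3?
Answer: -517/133 ≈ -3.8872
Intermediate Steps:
B = 27 (B = 24 + 3 = 27)
E = 2 (E = -73 + 75 = 2)
(B/133)*(-29) + E = (27/133)*(-29) + 2 = -783/133 + 2 = -517/133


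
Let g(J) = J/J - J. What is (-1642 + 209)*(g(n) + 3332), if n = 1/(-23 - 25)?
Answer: -229258505/48 ≈ -4.7762e+6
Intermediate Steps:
n = -1/48 (n = 1/(-48) = -1/48 ≈ -0.020833)
g(J) = 1 - J
(-1642 + 209)*(g(n) + 3332) = (-1642 + 209)*((1 - 1*(-1/48)) + 3332) = -1433*((1 + 1/48) + 3332) = -1433*(49/48 + 3332) = -1433*159985/48 = -229258505/48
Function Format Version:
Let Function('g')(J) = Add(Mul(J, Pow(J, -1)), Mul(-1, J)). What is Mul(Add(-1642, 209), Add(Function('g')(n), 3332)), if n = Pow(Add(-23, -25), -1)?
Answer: Rational(-229258505, 48) ≈ -4.7762e+6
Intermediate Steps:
n = Rational(-1, 48) (n = Pow(-48, -1) = Rational(-1, 48) ≈ -0.020833)
Function('g')(J) = Add(1, Mul(-1, J))
Mul(Add(-1642, 209), Add(Function('g')(n), 3332)) = Mul(Add(-1642, 209), Add(Add(1, Mul(-1, Rational(-1, 48))), 3332)) = Mul(-1433, Add(Add(1, Rational(1, 48)), 3332)) = Mul(-1433, Add(Rational(49, 48), 3332)) = Mul(-1433, Rational(159985, 48)) = Rational(-229258505, 48)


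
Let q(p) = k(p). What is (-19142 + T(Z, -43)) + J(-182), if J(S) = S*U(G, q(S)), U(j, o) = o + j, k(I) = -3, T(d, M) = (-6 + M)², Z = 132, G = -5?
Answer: -15285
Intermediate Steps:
q(p) = -3
U(j, o) = j + o
J(S) = -8*S (J(S) = S*(-5 - 3) = S*(-8) = -8*S)
(-19142 + T(Z, -43)) + J(-182) = (-19142 + (-6 - 43)²) - 8*(-182) = (-19142 + (-49)²) + 1456 = (-19142 + 2401) + 1456 = -16741 + 1456 = -15285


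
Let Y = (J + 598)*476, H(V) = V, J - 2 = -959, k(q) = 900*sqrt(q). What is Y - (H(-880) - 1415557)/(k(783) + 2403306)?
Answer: -54827424879347639/320846972202 - 35410925*sqrt(87)/53474495367 ≈ -1.7088e+5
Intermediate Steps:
J = -957 (J = 2 - 959 = -957)
Y = -170884 (Y = (-957 + 598)*476 = -359*476 = -170884)
Y - (H(-880) - 1415557)/(k(783) + 2403306) = -170884 - (-880 - 1415557)/(900*sqrt(783) + 2403306) = -170884 - (-1416437)/(900*(3*sqrt(87)) + 2403306) = -170884 - (-1416437)/(2700*sqrt(87) + 2403306) = -170884 - (-1416437)/(2403306 + 2700*sqrt(87)) = -170884 + 1416437/(2403306 + 2700*sqrt(87))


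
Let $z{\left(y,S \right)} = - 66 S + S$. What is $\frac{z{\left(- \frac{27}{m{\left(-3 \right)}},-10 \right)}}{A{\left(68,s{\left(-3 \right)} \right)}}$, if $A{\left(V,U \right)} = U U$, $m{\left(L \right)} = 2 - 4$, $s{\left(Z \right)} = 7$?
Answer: $\frac{650}{49} \approx 13.265$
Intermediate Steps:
$m{\left(L \right)} = -2$ ($m{\left(L \right)} = 2 - 4 = -2$)
$z{\left(y,S \right)} = - 65 S$
$A{\left(V,U \right)} = U^{2}$
$\frac{z{\left(- \frac{27}{m{\left(-3 \right)}},-10 \right)}}{A{\left(68,s{\left(-3 \right)} \right)}} = \frac{\left(-65\right) \left(-10\right)}{7^{2}} = \frac{650}{49}$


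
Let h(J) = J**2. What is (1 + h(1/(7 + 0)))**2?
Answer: 2500/2401 ≈ 1.0412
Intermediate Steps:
(1 + h(1/(7 + 0)))**2 = (1 + (1/(7 + 0))**2)**2 = (1 + (1/7)**2)**2 = (1 + 1/49)**2 = (50/49)**2 = 2500/2401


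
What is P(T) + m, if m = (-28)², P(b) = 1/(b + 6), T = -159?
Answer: 119951/153 ≈ 783.99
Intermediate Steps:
P(b) = 1/(6 + b)
m = 784
P(T) + m = 1/(6 - 159) + 784 = 1/(-153) + 784 = -1/153 + 784 = 119951/153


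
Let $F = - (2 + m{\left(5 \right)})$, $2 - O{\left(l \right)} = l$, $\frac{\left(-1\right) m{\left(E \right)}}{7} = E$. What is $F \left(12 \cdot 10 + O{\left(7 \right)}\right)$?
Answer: $3795$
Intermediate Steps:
$m{\left(E \right)} = - 7 E$
$O{\left(l \right)} = 2 - l$
$F = 33$ ($F = - (2 - 35) = \left(-1\right) \left(-33\right) = 33$)
$F \left(12 \cdot 10 + O{\left(7 \right)}\right) = 33 \left(12 \cdot 10 + \left(2 - 7\right)\right) = 33 \left(120 + \left(2 - 7\right)\right) = 33 \left(120 - 5\right) = 33 \cdot 115 = 3795$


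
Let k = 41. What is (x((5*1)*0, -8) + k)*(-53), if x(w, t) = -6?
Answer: -1855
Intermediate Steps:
(x((5*1)*0, -8) + k)*(-53) = (-6 + 41)*(-53) = 35*(-53) = -1855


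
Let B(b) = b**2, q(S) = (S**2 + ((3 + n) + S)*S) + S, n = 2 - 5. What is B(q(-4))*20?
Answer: 15680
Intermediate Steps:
n = -3
q(S) = S + 2*S**2 (q(S) = (S**2 + ((3 - 3) + S)*S) + S = (S**2 + (0 + S)*S) + S = (S**2 + S*S) + S = (S**2 + S**2) + S = 2*S**2 + S = S + 2*S**2)
B(q(-4))*20 = (-4*(1 + 2*(-4)))**2*20 = (-4*(1 - 8))**2*20 = (-4*(-7))**2*20 = 28**2*20 = 784*20 = 15680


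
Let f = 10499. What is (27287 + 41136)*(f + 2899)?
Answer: 916731354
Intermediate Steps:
(27287 + 41136)*(f + 2899) = (27287 + 41136)*(10499 + 2899) = 68423*13398 = 916731354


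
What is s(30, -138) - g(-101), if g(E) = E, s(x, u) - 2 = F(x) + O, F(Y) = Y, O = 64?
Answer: 197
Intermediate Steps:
s(x, u) = 66 + x (s(x, u) = 2 + (x + 64) = 2 + (64 + x) = 66 + x)
s(30, -138) - g(-101) = (66 + 30) - 1*(-101) = 96 + 101 = 197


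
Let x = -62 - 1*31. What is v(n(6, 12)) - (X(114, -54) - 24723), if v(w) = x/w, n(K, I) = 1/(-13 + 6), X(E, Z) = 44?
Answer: 25330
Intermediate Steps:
n(K, I) = -1/7 (n(K, I) = 1/(-7) = -1/7)
x = -93 (x = -62 - 31 = -93)
v(w) = -93/w
v(n(6, 12)) - (X(114, -54) - 24723) = -93/(-1/7) - (44 - 24723) = -93*(-7) - 1*(-24679) = 651 + 24679 = 25330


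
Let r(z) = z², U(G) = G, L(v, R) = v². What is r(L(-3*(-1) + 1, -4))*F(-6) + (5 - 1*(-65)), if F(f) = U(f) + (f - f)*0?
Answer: -1466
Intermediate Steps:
F(f) = f (F(f) = f + (f - f)*0 = f + 0*0 = f + 0 = f)
r(L(-3*(-1) + 1, -4))*F(-6) + (5 - 1*(-65)) = ((-3*(-1) + 1)²)²*(-6) + (5 - 1*(-65)) = ((3 + 1)²)²*(-6) + (5 + 65) = (4²)²*(-6) + 70 = 16²*(-6) + 70 = 256*(-6) + 70 = -1536 + 70 = -1466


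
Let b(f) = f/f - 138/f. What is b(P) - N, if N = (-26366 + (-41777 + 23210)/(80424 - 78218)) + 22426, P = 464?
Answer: 1010563801/255896 ≈ 3949.1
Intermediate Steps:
b(f) = 1 - 138/f
N = -8710207/2206 (N = (-26366 - 18567/2206) + 22426 = -58181963/2206 + 22426 = -8710207/2206 ≈ -3948.4)
b(P) - N = (-138 + 464)/464 - 1*(-8710207/2206) = (1/464)*326 + 8710207/2206 = 163/232 + 8710207/2206 = 1010563801/255896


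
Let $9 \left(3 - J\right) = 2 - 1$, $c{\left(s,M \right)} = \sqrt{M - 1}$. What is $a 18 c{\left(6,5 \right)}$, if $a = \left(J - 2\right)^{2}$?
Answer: $\frac{256}{9} \approx 28.444$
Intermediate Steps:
$c{\left(s,M \right)} = \sqrt{-1 + M}$
$J = \frac{26}{9}$ ($J = 3 - \frac{2 - 1}{9} = 3 - \frac{1}{9} = \frac{26}{9} \approx 2.8889$)
$a = \frac{64}{81}$ ($a = \left(\frac{26}{9} - 2\right)^{2} = \left(\frac{8}{9}\right)^{2} = \frac{64}{81} \approx 0.79012$)
$a 18 c{\left(6,5 \right)} = \frac{64}{81} \cdot 18 \sqrt{-1 + 5} = \frac{128 \sqrt{4}}{9} = \frac{128}{9} \cdot 2 = \frac{256}{9}$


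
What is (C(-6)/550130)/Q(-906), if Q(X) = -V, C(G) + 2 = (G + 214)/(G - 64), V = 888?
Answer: 1/98264600 ≈ 1.0177e-8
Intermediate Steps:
C(G) = -2 + (214 + G)/(-64 + G) (C(G) = -2 + (G + 214)/(G - 64) = -2 + (214 + G)/(-64 + G))
Q(X) = -888 (Q(X) = -1*888 = -888)
(C(-6)/550130)/Q(-906) = (((342 - 1*(-6))/(-64 - 6))/550130)/(-888) = (((342 + 6)/(-70))*(1/550130))*(-1/888) = (-1/70*348*(1/550130))*(-1/888) = -174/35*1/550130*(-1/888) = -3/331975*(-1/888) = 1/98264600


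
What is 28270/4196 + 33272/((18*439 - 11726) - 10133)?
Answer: 127477539/29281786 ≈ 4.3535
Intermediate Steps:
28270/4196 + 33272/((18*439 - 11726) - 10133) = 28270*(1/4196) + 33272/((7902 - 11726) - 10133) = 14135/2098 + 33272/(-3824 - 10133) = 14135/2098 + 33272/(-13957) = 14135/2098 + 33272*(-1/13957) = 14135/2098 - 33272/13957 = 127477539/29281786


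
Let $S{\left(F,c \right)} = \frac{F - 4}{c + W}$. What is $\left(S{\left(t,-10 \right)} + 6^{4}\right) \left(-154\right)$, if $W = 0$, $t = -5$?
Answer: $- \frac{998613}{5} \approx -1.9972 \cdot 10^{5}$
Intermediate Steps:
$S{\left(F,c \right)} = \frac{-4 + F}{c}$ ($S{\left(F,c \right)} = \frac{F - 4}{c + 0} = \frac{-4 + F}{c}$)
$\left(S{\left(t,-10 \right)} + 6^{4}\right) \left(-154\right) = \left(\frac{-4 - 5}{-10} + 6^{4}\right) \left(-154\right) = \left(\left(- \frac{1}{10}\right) \left(-9\right) + 1296\right) \left(-154\right) = \left(\frac{9}{10} + 1296\right) \left(-154\right) = \frac{12969}{10} \left(-154\right) = - \frac{998613}{5}$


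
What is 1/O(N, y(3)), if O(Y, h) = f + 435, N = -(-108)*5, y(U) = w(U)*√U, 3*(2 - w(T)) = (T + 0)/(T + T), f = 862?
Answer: 1/1297 ≈ 0.00077101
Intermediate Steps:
w(T) = 11/6 (w(T) = 2 - (T + 0)/(3*(T + T)) = 2 - T/(3*(2*T)) = 2 - T*1/(2*T)/3 = 2 - ⅓*½ = 2 - ⅙ = 11/6)
y(U) = 11*√U/6
N = 540 (N = -9*(-60) = 540)
O(Y, h) = 1297 (O(Y, h) = 862 + 435 = 1297)
1/O(N, y(3)) = 1/1297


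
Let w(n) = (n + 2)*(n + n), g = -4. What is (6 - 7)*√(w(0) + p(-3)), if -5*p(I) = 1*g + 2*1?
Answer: -√10/5 ≈ -0.63246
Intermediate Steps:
w(n) = 2*n*(2 + n) (w(n) = (2 + n)*(2*n) = 2*n*(2 + n))
p(I) = ⅖ (p(I) = -(1*(-4) + 2*1)/5 = -(-4 + 2)/5 = -⅕*(-2) = ⅖)
(6 - 7)*√(w(0) + p(-3)) = (6 - 7)*√(2*0*(2 + 0) + ⅖) = -√(2*0*2 + ⅖) = -√(0 + ⅖) = -√(⅖) = -√10/5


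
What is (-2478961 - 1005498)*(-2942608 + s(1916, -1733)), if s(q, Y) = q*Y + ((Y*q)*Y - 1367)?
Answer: -20028800375494339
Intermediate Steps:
s(q, Y) = -1367 + Y*q + q*Y² (s(q, Y) = Y*q + (q*Y² - 1367) = Y*q + (-1367 + q*Y²) = -1367 + Y*q + q*Y²)
(-2478961 - 1005498)*(-2942608 + s(1916, -1733)) = (-2478961 - 1005498)*(-2942608 + (-1367 - 1733*1916 + 1916*(-1733)²)) = -3484459*(-2942608 + (-1367 - 3320428 + 1916*3003289)) = -3484459*(-2942608 + (-1367 - 3320428 + 5754301724)) = -3484459*(-2942608 + 5750979929) = -3484459*5748037321 = -20028800375494339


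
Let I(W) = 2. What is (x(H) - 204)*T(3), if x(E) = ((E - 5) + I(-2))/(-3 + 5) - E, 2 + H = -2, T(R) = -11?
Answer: 4477/2 ≈ 2238.5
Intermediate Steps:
H = -4 (H = -2 - 2 = -4)
x(E) = -3/2 - E/2 (x(E) = ((E - 5) + 2)/(-3 + 5) - E = ((-5 + E) + 2)/2 - E = (-3 + E)*(1/2) - E = (-3/2 + E/2) - E = -3/2 - E/2)
(x(H) - 204)*T(3) = ((-3/2 - 1/2*(-4)) - 204)*(-11) = ((-3/2 + 2) - 204)*(-11) = (1/2 - 204)*(-11) = -407/2*(-11) = 4477/2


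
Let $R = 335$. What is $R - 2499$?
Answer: $-2164$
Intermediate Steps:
$R - 2499 = 335 - 2499 = -2164$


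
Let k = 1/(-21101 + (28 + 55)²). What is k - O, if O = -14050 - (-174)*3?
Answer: 192259935/14212 ≈ 13528.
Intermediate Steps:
k = -1/14212 (k = 1/(-21101 + 83²) = 1/(-21101 + 6889) = 1/(-14212) = -1/14212 ≈ -7.0363e-5)
O = -13528 (O = -14050 - 1*(-522) = -14050 + 522 = -13528)
k - O = -1/14212 - 1*(-13528) = -1/14212 + 13528 = 192259935/14212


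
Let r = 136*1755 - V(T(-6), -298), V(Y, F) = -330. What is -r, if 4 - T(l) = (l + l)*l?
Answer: -239010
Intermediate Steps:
T(l) = 4 - 2*l**2 (T(l) = 4 - (l + l)*l = 4 - 2*l*l = 4 - 2*l**2)
r = 239010 (r = 136*1755 - 1*(-330) = 238680 + 330 = 239010)
-r = -1*239010 = -239010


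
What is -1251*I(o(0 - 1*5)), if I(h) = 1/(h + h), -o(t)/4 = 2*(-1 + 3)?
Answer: 1251/32 ≈ 39.094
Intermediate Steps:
o(t) = -16 (o(t) = -8*(-1 + 3) = -8*2 = -4*4 = -16)
I(h) = 1/(2*h)
-1251*I(o(0 - 1*5)) = -1251/(2*(-16)) = -1251*(-1)/(2*16) = -1251*(-1/32) = 1251/32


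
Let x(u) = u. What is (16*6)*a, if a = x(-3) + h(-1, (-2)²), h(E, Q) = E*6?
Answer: -864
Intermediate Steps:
h(E, Q) = 6*E
a = -9 (a = -3 + 6*(-1) = -3 - 6 = -9)
(16*6)*a = (16*6)*(-9) = 96*(-9) = -864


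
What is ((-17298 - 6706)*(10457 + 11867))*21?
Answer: -11253171216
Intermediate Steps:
((-17298 - 6706)*(10457 + 11867))*21 = -24004*22324*21 = -535865296*21 = -11253171216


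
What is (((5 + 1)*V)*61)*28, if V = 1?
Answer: 10248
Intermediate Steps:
(((5 + 1)*V)*61)*28 = (((5 + 1)*1)*61)*28 = ((6*1)*61)*28 = (6*61)*28 = 366*28 = 10248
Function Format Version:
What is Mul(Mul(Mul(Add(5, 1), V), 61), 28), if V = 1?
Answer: 10248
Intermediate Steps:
Mul(Mul(Mul(Add(5, 1), V), 61), 28) = Mul(Mul(Mul(Add(5, 1), 1), 61), 28) = Mul(Mul(Mul(6, 1), 61), 28) = Mul(Mul(6, 61), 28) = Mul(366, 28) = 10248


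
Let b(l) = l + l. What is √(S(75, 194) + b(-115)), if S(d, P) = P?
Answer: 6*I ≈ 6.0*I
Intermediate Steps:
b(l) = 2*l
√(S(75, 194) + b(-115)) = √(194 + 2*(-115)) = √(194 - 230) = √(-36) = 6*I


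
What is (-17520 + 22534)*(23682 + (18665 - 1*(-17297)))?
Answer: 299055016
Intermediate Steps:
(-17520 + 22534)*(23682 + (18665 - 1*(-17297))) = 5014*(23682 + (18665 + 17297)) = 5014*(23682 + 35962) = 5014*59644 = 299055016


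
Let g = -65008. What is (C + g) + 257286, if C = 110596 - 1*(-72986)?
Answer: 375860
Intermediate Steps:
C = 183582 (C = 110596 + 72986 = 183582)
(C + g) + 257286 = (183582 - 65008) + 257286 = 118574 + 257286 = 375860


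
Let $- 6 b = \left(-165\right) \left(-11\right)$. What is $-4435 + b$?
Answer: $- \frac{9475}{2} \approx -4737.5$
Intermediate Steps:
$b = - \frac{605}{2}$ ($b = - \frac{\left(-165\right) \left(-11\right)}{6} = \left(- \frac{1}{6}\right) 1815 = - \frac{605}{2} \approx -302.5$)
$-4435 + b = -4435 - \frac{605}{2} = - \frac{9475}{2}$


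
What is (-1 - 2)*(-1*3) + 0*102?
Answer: 9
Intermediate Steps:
(-1 - 2)*(-1*3) + 0*102 = -3*(-3) + 0 = 9 + 0 = 9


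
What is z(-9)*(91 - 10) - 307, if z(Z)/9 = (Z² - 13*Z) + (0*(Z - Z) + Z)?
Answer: 137474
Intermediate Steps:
z(Z) = -108*Z + 9*Z² (z(Z) = 9*((Z² - 13*Z) + (0*(Z - Z) + Z)) = 9*((Z² - 13*Z) + (0*0 + Z)) = 9*((Z² - 13*Z) + (0 + Z)) = 9*((Z² - 13*Z) + Z) = 9*(Z² - 12*Z) = -108*Z + 9*Z²)
z(-9)*(91 - 10) - 307 = (9*(-9)*(-12 - 9))*(91 - 10) - 307 = (9*(-9)*(-21))*81 - 307 = 1701*81 - 307 = 137781 - 307 = 137474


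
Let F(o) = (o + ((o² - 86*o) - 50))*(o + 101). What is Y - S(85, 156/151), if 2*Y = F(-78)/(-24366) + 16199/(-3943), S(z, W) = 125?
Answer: -12780987415/96075138 ≈ -133.03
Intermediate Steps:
F(o) = (101 + o)*(-50 + o² - 85*o) (F(o) = (o + (-50 + o² - 86*o))*(101 + o) = (-50 + o² - 85*o)*(101 + o) = (101 + o)*(-50 + o² - 85*o))
Y = -771595165/96075138 (Y = ((-5050 + (-78)³ - 8635*(-78) + 16*(-78)²)/(-24366) + 16199/(-3943))/2 = ((-5050 - 474552 + 673530 + 16*6084)*(-1/24366) + 16199*(-1/3943))/2 = ((-5050 - 474552 + 673530 + 97344)*(-1/24366) - 16199/3943)/2 = (291272*(-1/24366) - 16199/3943)/2 = (-145636/12183 - 16199/3943)/2 = (½)*(-771595165/48037569) = -771595165/96075138 ≈ -8.0312)
Y - S(85, 156/151) = -771595165/96075138 - 1*125 = -771595165/96075138 - 125 = -12780987415/96075138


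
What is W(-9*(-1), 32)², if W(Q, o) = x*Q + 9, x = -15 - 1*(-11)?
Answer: 729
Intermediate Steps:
x = -4 (x = -15 + 11 = -4)
W(Q, o) = 9 - 4*Q (W(Q, o) = -4*Q + 9 = 9 - 4*Q)
W(-9*(-1), 32)² = (9 - (-36)*(-1))² = (9 - 4*9)² = (9 - 36)² = (-27)² = 729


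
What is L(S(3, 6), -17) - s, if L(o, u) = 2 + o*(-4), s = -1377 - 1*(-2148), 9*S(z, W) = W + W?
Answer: -2323/3 ≈ -774.33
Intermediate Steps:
S(z, W) = 2*W/9 (S(z, W) = (W + W)/9 = (2*W)/9 = 2*W/9)
s = 771 (s = -1377 + 2148 = 771)
L(o, u) = 2 - 4*o
L(S(3, 6), -17) - s = (2 - 8*6/9) - 1*771 = (2 - 4*4/3) - 771 = (2 - 16/3) - 771 = -10/3 - 771 = -2323/3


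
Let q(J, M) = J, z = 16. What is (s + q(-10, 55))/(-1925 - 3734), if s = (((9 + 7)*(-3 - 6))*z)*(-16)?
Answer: -36854/5659 ≈ -6.5125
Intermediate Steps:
s = 36864 (s = (((9 + 7)*(-3 - 6))*16)*(-16) = ((16*(-9))*16)*(-16) = -144*16*(-16) = -2304*(-16) = 36864)
(s + q(-10, 55))/(-1925 - 3734) = (36864 - 10)/(-1925 - 3734) = 36854/(-5659) = 36854*(-1/5659) = -36854/5659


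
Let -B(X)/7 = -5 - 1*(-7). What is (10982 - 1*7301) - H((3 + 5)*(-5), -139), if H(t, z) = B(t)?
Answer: 3695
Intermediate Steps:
B(X) = -14 (B(X) = -7*(-5 - 1*(-7)) = -7*(-5 + 7) = -7*2 = -14)
H(t, z) = -14
(10982 - 1*7301) - H((3 + 5)*(-5), -139) = (10982 - 1*7301) - 1*(-14) = (10982 - 7301) + 14 = 3681 + 14 = 3695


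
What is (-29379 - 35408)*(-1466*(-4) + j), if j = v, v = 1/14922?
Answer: -5669031529283/14922 ≈ -3.7991e+8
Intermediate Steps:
v = 1/14922 ≈ 6.7015e-5
j = 1/14922 ≈ 6.7015e-5
(-29379 - 35408)*(-1466*(-4) + j) = (-29379 - 35408)*(-1466*(-4) + 1/14922) = -64787*(5864 + 1/14922) = -64787*87502609/14922 = -5669031529283/14922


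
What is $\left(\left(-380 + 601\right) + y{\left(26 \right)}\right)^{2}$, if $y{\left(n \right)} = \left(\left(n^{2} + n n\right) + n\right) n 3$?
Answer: $11600367025$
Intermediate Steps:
$y{\left(n \right)} = 3 n \left(n + 2 n^{2}\right)$ ($y{\left(n \right)} = \left(\left(n^{2} + n^{2}\right) + n\right) n 3 = \left(2 n^{2} + n\right) n 3 = \left(n + 2 n^{2}\right) n 3 = n \left(n + 2 n^{2}\right) 3 = 3 n \left(n + 2 n^{2}\right)$)
$\left(\left(-380 + 601\right) + y{\left(26 \right)}\right)^{2} = \left(\left(-380 + 601\right) + 26^{2} \left(3 + 6 \cdot 26\right)\right)^{2} = \left(221 + 676 \left(3 + 156\right)\right)^{2} = \left(221 + 676 \cdot 159\right)^{2} = \left(221 + 107484\right)^{2} = 107705^{2} = 11600367025$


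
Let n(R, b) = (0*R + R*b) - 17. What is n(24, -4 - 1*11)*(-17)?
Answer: 6409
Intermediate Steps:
n(R, b) = -17 + R*b (n(R, b) = (0 + R*b) - 17 = R*b - 17 = -17 + R*b)
n(24, -4 - 1*11)*(-17) = (-17 + 24*(-4 - 1*11))*(-17) = (-17 + 24*(-4 - 11))*(-17) = (-17 + 24*(-15))*(-17) = (-17 - 360)*(-17) = -377*(-17) = 6409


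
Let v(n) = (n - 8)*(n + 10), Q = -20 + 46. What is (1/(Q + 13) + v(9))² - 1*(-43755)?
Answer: 67101919/1521 ≈ 44117.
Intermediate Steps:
Q = 26
v(n) = (-8 + n)*(10 + n)
(1/(Q + 13) + v(9))² - 1*(-43755) = (1/(26 + 13) + (-80 + 9² + 2*9))² - 1*(-43755) = (1/39 + (-80 + 81 + 18))² + 43755 = (1/39 + 19)² + 43755 = (742/39)² + 43755 = 550564/1521 + 43755 = 67101919/1521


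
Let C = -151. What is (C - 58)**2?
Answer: 43681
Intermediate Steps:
(C - 58)**2 = (-151 - 58)**2 = (-209)**2 = 43681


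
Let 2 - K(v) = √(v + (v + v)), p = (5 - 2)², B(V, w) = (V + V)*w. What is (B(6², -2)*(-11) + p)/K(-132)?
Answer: 1593/200 + 4779*I*√11/200 ≈ 7.965 + 79.251*I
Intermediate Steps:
B(V, w) = 2*V*w (B(V, w) = (2*V)*w = 2*V*w)
p = 9 (p = 3² = 9)
K(v) = 2 - √3*√v (K(v) = 2 - √(v + (v + v)) = 2 - √(v + 2*v) = 2 - √(3*v) = 2 - √3*√v)
(B(6², -2)*(-11) + p)/K(-132) = ((2*6²*(-2))*(-11) + 9)/(2 - √3*√(-132)) = ((2*36*(-2))*(-11) + 9)/(2 - √3*2*I*√33) = (-144*(-11) + 9)/(2 - 6*I*√11) = (1584 + 9)/(2 - 6*I*√11) = 1593/(2 - 6*I*√11)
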